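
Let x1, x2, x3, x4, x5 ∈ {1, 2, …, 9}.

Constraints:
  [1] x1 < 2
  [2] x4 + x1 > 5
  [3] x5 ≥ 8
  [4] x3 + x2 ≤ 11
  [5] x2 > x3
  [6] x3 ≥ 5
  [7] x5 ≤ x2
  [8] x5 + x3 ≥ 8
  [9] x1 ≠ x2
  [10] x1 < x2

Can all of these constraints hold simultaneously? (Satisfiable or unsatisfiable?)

Unsatisfiable

From constraint 6: x3 ≥ 5. From constraints 3 and 7: x2 ≥ x5 ≥ 8. Hence x3 + x2 ≥ 13. But constraint 4 requires x3 + x2 ≤ 11, and 11 < 13. Contradiction.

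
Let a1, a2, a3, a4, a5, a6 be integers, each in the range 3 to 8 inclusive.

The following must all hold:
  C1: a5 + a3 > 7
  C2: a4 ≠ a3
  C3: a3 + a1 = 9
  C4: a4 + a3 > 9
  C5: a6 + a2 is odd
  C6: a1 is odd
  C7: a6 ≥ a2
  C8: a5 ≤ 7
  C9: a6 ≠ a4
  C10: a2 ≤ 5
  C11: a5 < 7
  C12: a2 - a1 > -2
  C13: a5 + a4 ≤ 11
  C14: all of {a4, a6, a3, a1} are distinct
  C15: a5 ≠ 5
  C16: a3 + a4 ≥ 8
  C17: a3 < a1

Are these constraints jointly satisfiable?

Satisfiable

One satisfying assignment is a1 = 5, a2 = 5, a3 = 4, a4 = 7, a5 = 4, a6 = 8.
For the less obvious constraints — constraint 1: a5 + a3 = 8; constraint 3: a3 + a1 = 9; constraint 4: a4 + a3 = 11 — and the others hold by inspection.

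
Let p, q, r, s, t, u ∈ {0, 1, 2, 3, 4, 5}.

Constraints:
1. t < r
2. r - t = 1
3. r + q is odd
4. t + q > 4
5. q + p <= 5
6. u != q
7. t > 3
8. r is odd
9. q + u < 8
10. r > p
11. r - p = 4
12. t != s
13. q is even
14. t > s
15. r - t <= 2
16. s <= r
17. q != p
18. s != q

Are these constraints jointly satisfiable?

Satisfiable

Take p = 1, q = 2, r = 5, s = 0, t = 4, u = 5. Then constraint 2: r - t = 1; constraint 4: t + q = 6, and every other listed constraint is also met.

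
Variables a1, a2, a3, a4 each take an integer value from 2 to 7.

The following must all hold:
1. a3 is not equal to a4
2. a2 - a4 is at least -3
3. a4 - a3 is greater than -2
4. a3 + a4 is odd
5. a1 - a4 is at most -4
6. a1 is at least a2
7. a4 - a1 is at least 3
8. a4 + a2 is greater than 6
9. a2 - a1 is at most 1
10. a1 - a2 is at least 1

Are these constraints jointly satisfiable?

Constraints 2, 5, and 10 give a4 − a1 ≥ 4, a1 − a2 ≥ 1, a2 − a4 ≥ -3.
Adding all 3 inequalities: the left sides telescope to 0, and the right sides sum to 4 + 1 + (-3) = 2. So 0 ≥ 2, which is false.

Unsatisfiable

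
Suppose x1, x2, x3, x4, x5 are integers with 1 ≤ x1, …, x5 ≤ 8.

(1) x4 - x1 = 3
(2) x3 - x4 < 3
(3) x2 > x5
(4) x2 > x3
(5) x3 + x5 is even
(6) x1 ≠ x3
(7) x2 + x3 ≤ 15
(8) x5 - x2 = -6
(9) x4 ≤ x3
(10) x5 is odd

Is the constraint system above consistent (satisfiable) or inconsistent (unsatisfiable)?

Satisfiable

One satisfying assignment is x1 = 1, x2 = 7, x3 = 5, x4 = 4, x5 = 1.
For the less obvious constraints — constraint 1: x4 - x1 = 3; constraint 2: x3 - x4 = 1 — and the others hold by inspection.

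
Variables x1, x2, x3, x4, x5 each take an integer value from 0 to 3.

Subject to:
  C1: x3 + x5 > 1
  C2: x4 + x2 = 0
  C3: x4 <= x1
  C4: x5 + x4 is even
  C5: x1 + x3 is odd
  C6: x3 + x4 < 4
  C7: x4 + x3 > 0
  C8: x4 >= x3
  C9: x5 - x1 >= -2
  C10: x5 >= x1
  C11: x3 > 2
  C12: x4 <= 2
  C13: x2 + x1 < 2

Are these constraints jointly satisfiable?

From constraint 11: x3 ≥ 3. From constraints 8 and 12: x3 ≤ x4 and x4 ≤ 2, so x3 ≤ 2. But 2 < 3, so no value of x3 works.

Unsatisfiable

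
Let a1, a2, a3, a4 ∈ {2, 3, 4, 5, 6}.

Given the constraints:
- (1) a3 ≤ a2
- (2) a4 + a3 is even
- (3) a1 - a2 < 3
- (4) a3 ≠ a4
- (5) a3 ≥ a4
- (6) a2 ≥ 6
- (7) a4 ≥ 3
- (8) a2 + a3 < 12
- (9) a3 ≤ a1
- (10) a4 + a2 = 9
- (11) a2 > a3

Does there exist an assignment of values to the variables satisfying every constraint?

Satisfiable

Try a1 = 6, a2 = 6, a3 = 5, a4 = 3.
Check constraint 3: a1 - a2 = 0; constraint 8: a2 + a3 = 11; constraint 10: a4 + a2 = 9. The remaining constraints are straightforward to verify.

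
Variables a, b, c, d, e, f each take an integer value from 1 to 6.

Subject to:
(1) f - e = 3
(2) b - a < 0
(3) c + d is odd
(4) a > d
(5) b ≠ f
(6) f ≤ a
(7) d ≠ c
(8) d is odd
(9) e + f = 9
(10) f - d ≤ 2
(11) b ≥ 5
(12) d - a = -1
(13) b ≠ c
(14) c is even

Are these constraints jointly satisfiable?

Take a = 6, b = 5, c = 6, d = 5, e = 3, f = 6. Then constraint 1: f - e = 3; constraint 2: b - a = -1, and every other listed constraint is also met.

Satisfiable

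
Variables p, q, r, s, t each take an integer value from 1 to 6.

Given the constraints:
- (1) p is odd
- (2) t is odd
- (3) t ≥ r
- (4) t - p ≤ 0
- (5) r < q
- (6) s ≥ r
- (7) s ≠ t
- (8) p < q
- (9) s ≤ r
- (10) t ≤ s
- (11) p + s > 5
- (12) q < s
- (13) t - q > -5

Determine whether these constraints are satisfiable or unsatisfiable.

Constraints 3, 4, 8, 9, and 12 give r ≤ t, t ≤ p, p < q, q < s, s ≤ r. Chaining: r ≤ t ≤ p < q < s ≤ r, which forces r < r — impossible.

Unsatisfiable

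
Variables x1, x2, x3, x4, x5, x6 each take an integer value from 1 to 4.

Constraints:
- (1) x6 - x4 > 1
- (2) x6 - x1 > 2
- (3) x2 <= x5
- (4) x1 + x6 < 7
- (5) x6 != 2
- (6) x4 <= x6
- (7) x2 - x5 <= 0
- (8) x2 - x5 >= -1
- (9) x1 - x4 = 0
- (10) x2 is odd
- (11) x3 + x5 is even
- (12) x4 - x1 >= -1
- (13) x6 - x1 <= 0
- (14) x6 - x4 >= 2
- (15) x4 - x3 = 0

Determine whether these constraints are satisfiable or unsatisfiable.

Unsatisfiable

Constraints 12, 13, and 14 give x6 − x4 ≥ 2, x4 − x1 ≥ -1, x1 − x6 ≥ 0.
Adding all 3 inequalities: the left sides telescope to 0, and the right sides sum to 2 + (-1) + 0 = 1. So 0 ≥ 1, which is false.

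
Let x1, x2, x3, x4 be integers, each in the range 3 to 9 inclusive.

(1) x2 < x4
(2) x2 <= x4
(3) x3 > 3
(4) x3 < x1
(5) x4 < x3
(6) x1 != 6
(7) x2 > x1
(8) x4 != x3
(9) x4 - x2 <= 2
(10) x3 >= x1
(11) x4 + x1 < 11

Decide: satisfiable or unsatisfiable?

Unsatisfiable

Constraints 2, 4, 5, and 7 give x3 < x1, x1 < x2, x2 ≤ x4, x4 < x3. Chaining: x3 < x1 < x2 ≤ x4 < x3, which forces x3 < x3 — impossible.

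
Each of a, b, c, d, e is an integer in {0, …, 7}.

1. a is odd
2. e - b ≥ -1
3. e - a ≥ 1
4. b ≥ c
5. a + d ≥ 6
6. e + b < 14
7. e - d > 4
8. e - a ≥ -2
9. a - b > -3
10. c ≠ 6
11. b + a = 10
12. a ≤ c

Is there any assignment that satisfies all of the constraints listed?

Satisfiable

Take a = 5, b = 5, c = 5, d = 1, e = 6. Then constraint 2: e - b = 1; constraint 3: e - a = 1; constraint 5: a + d = 6, and every other listed constraint is also met.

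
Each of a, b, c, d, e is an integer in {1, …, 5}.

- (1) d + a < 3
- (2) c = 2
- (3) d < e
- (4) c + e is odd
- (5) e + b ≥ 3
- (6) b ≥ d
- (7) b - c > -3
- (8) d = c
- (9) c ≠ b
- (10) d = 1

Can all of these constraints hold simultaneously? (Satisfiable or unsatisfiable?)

Unsatisfiable

Constraint 10 fixes d = 1 and constraint 2 fixes c = 2, but constraint 8 requires d = c. Since 1 ≠ 2, contradiction.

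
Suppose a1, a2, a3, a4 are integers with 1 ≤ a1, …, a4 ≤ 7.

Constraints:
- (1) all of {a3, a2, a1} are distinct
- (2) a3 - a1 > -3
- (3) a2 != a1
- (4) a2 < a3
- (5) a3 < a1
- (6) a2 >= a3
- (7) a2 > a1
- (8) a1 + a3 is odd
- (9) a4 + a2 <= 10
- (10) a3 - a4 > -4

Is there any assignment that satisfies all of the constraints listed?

Constraints 4, 5, and 7 give a1 < a2, a2 < a3, a3 < a1. Chaining: a1 < a2 < a3 < a1, which forces a1 < a1 — impossible.

Unsatisfiable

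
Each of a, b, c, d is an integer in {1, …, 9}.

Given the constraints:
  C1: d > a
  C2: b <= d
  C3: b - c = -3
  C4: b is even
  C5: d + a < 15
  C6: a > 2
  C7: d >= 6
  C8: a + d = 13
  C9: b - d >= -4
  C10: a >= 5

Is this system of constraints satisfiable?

Satisfiable

One satisfying assignment is a = 6, b = 6, c = 9, d = 7.
For the less obvious constraints — constraint 3: b - c = -3; constraint 5: d + a = 13; constraint 8: a + d = 13 — and the others hold by inspection.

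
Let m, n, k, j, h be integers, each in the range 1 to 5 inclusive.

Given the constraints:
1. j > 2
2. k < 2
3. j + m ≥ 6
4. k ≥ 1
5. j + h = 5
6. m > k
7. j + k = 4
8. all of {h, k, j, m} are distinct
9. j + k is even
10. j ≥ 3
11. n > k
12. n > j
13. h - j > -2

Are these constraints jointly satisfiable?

Try m = 4, n = 4, k = 1, j = 3, h = 2.
Check constraint 3: j + m = 7; constraint 5: j + h = 5; constraint 7: j + k = 4. The remaining constraints are straightforward to verify.

Satisfiable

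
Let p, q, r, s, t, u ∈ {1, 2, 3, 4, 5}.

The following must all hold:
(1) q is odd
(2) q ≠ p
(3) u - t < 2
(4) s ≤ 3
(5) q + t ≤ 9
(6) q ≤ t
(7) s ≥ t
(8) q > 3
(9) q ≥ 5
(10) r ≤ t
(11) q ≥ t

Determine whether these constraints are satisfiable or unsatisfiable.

From constraints 6 and 9: t ≥ q and q ≥ 5, so t ≥ 5. From constraints 4 and 7: t ≤ s and s ≤ 3, so t ≤ 3. But 3 < 5, so no value of t works.

Unsatisfiable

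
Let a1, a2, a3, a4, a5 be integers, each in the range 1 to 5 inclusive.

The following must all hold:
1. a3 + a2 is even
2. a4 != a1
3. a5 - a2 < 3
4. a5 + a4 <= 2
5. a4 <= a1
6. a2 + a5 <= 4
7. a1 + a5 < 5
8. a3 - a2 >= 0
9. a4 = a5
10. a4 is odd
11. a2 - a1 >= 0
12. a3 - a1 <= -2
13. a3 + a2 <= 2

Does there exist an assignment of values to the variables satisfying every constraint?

Constraints 8, 11, and 12 give a1 − a3 ≥ 2, a3 − a2 ≥ 0, a2 − a1 ≥ 0.
Adding all 3 inequalities: the left sides telescope to 0, and the right sides sum to 2 + 0 + 0 = 2. So 0 ≥ 2, which is false.

Unsatisfiable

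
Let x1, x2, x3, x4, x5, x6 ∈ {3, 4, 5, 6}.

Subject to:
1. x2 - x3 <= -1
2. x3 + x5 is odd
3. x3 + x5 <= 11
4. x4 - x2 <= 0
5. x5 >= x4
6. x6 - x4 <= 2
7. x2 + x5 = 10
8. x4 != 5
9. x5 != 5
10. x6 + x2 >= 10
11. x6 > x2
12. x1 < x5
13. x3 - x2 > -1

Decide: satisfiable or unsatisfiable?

Satisfiable

Setting (x1, x2, x3, x4, x5, x6) = (4, 4, 5, 4, 6, 6) satisfies everything: constraint 1: x2 - x3 = -1; constraint 3: x3 + x5 = 11, and the others follow.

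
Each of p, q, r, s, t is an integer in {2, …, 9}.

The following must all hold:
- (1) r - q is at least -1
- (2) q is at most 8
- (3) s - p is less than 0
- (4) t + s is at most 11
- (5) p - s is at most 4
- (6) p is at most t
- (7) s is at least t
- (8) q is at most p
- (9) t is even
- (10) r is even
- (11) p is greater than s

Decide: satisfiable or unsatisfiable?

Unsatisfiable

Constraints 6, 7, and 11 give t ≤ s, s < p, p ≤ t. Chaining: t ≤ s < p ≤ t, which forces t < t — impossible.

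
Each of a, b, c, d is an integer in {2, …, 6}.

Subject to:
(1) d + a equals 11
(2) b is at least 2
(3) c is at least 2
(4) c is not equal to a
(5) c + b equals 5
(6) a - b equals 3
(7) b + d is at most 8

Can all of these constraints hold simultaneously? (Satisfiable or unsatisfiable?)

Satisfiable

One satisfying assignment is a = 6, b = 3, c = 2, d = 5.
For the less obvious constraints — constraint 1: d + a = 11; constraint 5: c + b = 5 — and the others hold by inspection.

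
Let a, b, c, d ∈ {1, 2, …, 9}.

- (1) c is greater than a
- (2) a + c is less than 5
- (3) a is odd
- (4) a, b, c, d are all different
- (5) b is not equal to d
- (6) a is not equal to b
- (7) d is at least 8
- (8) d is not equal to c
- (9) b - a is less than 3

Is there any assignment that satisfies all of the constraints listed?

Try a = 1, b = 3, c = 2, d = 8.
Check constraint 2: a + c = 3; constraint 4: values 1, 3, 2, 8 are distinct; constraint 9: b - a = 2. The remaining constraints are straightforward to verify.

Satisfiable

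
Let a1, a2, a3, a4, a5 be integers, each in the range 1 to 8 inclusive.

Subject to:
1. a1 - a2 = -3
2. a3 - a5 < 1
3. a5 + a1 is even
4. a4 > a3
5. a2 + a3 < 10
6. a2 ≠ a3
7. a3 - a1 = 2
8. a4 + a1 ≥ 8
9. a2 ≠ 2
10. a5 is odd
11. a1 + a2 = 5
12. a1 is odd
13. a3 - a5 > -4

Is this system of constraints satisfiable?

Satisfiable

Setting (a1, a2, a3, a4, a5) = (1, 4, 3, 8, 5) satisfies everything: constraint 1: a1 - a2 = -3; constraint 2: a3 - a5 = -2, and the others follow.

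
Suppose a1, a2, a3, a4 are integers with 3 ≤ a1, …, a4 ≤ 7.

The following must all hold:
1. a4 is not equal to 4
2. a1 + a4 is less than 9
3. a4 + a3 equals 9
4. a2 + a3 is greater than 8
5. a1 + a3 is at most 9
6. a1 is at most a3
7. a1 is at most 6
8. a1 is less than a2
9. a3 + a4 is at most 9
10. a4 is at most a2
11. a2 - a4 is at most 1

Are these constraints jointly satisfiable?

Take a1 = 3, a2 = 5, a3 = 4, a4 = 5. Then constraint 2: a1 + a4 = 8; constraint 3: a4 + a3 = 9, and every other listed constraint is also met.

Satisfiable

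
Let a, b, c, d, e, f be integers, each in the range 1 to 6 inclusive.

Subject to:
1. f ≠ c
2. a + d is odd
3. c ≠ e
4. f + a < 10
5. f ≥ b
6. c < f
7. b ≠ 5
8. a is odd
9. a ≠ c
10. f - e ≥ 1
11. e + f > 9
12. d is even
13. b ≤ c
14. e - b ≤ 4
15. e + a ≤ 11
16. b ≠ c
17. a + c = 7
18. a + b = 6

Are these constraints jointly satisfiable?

Satisfiable

One satisfying assignment is a = 3, b = 3, c = 4, d = 6, e = 5, f = 6.
For the less obvious constraints — constraint 4: f + a = 9; constraint 10: f - e = 1 — and the others hold by inspection.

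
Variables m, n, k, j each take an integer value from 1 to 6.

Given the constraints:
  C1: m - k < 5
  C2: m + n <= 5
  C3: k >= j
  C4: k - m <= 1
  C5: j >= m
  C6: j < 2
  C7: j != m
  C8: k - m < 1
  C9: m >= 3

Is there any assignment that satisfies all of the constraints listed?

Unsatisfiable

From constraints 5 and 9: j ≥ m and m ≥ 3, so j ≥ 3. From constraint 6: j ≤ 1. But 1 < 3, so no value of j works.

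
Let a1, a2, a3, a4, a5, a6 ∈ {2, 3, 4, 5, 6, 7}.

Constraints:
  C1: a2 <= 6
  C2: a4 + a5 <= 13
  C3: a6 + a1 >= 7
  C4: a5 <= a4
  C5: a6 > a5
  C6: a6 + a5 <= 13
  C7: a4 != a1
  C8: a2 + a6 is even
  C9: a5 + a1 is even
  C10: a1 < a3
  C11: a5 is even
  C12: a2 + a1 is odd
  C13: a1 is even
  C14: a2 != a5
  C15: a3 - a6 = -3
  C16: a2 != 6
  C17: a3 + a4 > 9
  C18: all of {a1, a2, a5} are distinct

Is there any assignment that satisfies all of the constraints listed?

Satisfiable

One satisfying assignment is a1 = 2, a2 = 3, a3 = 4, a4 = 7, a5 = 4, a6 = 7.
For the less obvious constraints — constraint 2: a4 + a5 = 11; constraint 3: a6 + a1 = 9 — and the others hold by inspection.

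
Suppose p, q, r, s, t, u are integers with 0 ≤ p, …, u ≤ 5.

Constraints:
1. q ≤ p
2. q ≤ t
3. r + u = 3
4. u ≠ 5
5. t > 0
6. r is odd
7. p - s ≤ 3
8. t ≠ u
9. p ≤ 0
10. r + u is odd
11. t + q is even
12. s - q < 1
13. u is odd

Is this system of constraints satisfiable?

Unsatisfiable

Constraint 6 makes r odd and constraint 13 makes u odd, so r + u must be even. Constraint 10 says r + u is odd — contradiction.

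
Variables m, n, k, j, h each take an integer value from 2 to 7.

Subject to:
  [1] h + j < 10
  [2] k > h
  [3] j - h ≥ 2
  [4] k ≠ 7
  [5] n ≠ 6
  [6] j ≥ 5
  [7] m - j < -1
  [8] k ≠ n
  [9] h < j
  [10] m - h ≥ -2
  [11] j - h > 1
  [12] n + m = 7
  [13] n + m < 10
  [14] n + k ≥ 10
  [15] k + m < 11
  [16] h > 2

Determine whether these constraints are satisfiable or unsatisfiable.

Setting (m, n, k, j, h) = (2, 5, 6, 5, 3) satisfies everything: constraint 1: h + j = 8; constraint 3: j - h = 2; constraint 7: m - j = -3, and the others follow.

Satisfiable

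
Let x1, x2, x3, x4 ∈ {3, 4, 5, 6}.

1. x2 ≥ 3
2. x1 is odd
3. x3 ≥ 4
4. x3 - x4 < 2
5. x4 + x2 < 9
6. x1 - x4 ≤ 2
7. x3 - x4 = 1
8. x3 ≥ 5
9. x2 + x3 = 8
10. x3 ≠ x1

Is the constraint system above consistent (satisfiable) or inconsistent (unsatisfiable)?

Take x1 = 3, x2 = 3, x3 = 5, x4 = 4. Then constraint 4: x3 - x4 = 1; constraint 5: x4 + x2 = 7; constraint 6: x1 - x4 = -1, and every other listed constraint is also met.

Satisfiable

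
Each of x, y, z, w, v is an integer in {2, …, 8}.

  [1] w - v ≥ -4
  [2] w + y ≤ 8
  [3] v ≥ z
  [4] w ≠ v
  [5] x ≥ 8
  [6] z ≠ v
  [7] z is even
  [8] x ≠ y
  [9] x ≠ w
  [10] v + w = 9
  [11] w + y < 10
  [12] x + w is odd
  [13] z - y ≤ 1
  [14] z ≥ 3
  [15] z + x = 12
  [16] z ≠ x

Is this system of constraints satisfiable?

Satisfiable

The assignment x = 8, y = 4, z = 4, w = 3, v = 6 works:
  constraint 1 holds since w - v = -3.
  constraint 2 holds since w + y = 7.
  constraint 10 holds since v + w = 9.
The rest check out directly.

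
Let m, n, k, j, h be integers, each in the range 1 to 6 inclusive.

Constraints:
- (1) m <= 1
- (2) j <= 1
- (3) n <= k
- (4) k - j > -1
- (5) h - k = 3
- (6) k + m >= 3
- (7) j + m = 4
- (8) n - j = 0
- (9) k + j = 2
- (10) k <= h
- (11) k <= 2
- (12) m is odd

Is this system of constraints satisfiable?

From constraint 2: j ≤ 1. From constraint 1: m ≤ 1. Hence j + m ≤ 2. But constraint 7 requires j + m = 4, and 4 > 2. Contradiction.

Unsatisfiable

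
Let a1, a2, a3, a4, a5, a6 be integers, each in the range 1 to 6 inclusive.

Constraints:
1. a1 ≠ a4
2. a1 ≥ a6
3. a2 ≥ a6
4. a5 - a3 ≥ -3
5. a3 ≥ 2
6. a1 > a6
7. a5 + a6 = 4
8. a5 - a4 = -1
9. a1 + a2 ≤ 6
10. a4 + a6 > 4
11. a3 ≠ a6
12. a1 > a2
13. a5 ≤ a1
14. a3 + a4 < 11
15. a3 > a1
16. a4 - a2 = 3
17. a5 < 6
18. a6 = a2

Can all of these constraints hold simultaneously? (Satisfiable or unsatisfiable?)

Setting (a1, a2, a3, a4, a5, a6) = (3, 1, 6, 4, 3, 1) satisfies everything: constraint 4: a5 - a3 = -3; constraint 7: a5 + a6 = 4; constraint 8: a5 - a4 = -1, and the others follow.

Satisfiable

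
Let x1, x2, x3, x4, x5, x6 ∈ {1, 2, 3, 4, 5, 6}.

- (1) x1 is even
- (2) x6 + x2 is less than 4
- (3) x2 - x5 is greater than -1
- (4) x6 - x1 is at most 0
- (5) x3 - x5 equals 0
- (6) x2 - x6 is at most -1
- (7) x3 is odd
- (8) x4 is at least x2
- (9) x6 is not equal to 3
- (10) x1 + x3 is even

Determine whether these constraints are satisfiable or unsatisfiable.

Constraint 1 makes x1 even and constraint 7 makes x3 odd, so x1 + x3 must be odd. Constraint 10 says x1 + x3 is even — contradiction.

Unsatisfiable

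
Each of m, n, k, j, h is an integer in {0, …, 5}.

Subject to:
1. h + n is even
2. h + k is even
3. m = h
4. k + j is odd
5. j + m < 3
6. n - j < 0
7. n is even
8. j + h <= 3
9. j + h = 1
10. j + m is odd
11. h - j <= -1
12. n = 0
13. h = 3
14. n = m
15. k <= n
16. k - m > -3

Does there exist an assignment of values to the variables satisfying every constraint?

Unsatisfiable

Constraint 12 fixes n = 0 and constraint 13 fixes h = 3. Constraints 3 and 14 give n = m = h, so n = h. But 0 ≠ 3 — contradiction.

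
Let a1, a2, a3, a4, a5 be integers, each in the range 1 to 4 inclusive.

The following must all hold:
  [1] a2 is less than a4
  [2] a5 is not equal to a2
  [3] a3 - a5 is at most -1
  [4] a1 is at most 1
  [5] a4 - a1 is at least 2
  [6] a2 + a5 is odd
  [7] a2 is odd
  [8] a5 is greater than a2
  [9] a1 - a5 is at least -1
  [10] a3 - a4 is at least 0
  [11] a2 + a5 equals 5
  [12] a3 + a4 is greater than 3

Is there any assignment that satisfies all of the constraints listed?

Constraints 3, 5, 9, and 10 give a4 − a1 ≥ 2, a1 − a5 ≥ -1, a5 − a3 ≥ 1, a3 − a4 ≥ 0.
Adding all 4 inequalities: the left sides telescope to 0, and the right sides sum to 2 + (-1) + 1 + 0 = 2. So 0 ≥ 2, which is false.

Unsatisfiable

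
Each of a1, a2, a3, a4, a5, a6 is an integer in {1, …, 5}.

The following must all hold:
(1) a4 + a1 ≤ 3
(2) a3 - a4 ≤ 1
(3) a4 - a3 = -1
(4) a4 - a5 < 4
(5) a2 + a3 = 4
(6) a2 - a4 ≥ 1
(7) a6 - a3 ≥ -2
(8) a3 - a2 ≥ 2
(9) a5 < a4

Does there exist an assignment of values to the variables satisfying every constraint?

Constraints 2, 6, and 8 give a2 − a4 ≥ 1, a4 − a3 ≥ -1, a3 − a2 ≥ 2.
Adding all 3 inequalities: the left sides telescope to 0, and the right sides sum to 1 + (-1) + 2 = 2. So 0 ≥ 2, which is false.

Unsatisfiable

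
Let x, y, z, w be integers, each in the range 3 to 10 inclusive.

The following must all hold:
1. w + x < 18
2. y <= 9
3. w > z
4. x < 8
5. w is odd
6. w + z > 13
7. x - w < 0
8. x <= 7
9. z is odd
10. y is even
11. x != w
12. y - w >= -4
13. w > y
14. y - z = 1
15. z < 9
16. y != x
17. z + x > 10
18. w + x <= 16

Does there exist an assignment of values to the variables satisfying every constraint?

Satisfiable

The assignment x = 7, y = 6, z = 5, w = 9 works:
  constraint 1 holds since w + x = 16.
  constraint 6 holds since w + z = 14.
The rest check out directly.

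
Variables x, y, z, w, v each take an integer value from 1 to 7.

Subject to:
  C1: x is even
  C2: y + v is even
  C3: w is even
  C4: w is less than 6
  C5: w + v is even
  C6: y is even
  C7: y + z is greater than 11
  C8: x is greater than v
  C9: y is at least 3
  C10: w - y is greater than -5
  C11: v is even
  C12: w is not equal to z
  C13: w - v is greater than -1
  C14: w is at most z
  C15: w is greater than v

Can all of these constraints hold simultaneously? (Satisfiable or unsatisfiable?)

Try x = 6, y = 6, z = 6, w = 4, v = 2.
Check constraint 7: y + z = 12; constraint 10: w - y = -2; constraint 13: w - v = 2. The remaining constraints are straightforward to verify.

Satisfiable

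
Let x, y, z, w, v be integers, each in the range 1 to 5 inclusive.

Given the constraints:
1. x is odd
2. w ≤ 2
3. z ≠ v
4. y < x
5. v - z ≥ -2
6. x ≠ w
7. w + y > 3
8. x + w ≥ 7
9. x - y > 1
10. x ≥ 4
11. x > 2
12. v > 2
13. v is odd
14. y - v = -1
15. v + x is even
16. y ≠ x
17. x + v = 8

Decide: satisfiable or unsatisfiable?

Satisfiable

Take x = 5, y = 2, z = 2, w = 2, v = 3. Then constraint 5: v - z = 1; constraint 7: w + y = 4, and every other listed constraint is also met.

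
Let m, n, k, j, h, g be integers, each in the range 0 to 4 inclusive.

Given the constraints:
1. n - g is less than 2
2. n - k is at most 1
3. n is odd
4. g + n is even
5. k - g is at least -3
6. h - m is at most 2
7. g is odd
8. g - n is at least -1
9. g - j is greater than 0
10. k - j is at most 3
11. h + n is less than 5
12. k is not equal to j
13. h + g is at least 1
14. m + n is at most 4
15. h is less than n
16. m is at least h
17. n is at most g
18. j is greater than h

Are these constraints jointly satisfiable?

Satisfiable

One satisfying assignment is m = 1, n = 3, k = 3, j = 2, h = 0, g = 3.
For the less obvious constraints — constraint 1: n - g = 0; constraint 2: n - k = 0 — and the others hold by inspection.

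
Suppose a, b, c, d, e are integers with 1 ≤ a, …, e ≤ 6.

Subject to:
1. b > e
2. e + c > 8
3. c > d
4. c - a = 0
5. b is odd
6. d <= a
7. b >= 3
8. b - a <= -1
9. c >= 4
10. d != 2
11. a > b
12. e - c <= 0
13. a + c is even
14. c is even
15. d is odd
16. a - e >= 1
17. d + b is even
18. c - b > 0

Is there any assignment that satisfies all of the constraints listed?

Setting (a, b, c, d, e) = (6, 5, 6, 3, 4) satisfies everything: constraint 2: e + c = 10; constraint 4: c - a = 0, and the others follow.

Satisfiable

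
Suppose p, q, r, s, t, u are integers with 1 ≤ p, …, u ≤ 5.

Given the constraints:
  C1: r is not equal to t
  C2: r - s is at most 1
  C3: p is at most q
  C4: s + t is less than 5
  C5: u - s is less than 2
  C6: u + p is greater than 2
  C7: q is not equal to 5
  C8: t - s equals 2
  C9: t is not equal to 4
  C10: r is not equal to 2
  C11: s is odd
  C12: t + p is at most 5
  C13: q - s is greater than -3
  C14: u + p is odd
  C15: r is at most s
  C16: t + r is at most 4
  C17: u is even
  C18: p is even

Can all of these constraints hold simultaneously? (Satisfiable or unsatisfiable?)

Unsatisfiable

Constraint 17 makes u even and constraint 18 makes p even, so u + p must be even. Constraint 14 says u + p is odd — contradiction.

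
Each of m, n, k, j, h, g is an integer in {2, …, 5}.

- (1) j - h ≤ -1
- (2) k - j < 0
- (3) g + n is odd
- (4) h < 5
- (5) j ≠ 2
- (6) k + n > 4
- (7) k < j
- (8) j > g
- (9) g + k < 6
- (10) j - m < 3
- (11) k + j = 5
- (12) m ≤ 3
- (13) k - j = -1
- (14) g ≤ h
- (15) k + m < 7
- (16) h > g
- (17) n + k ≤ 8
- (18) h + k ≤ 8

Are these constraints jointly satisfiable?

The assignment m = 3, n = 5, k = 2, j = 3, h = 4, g = 2 works:
  constraint 1 holds since j - h = -1.
  constraint 2 holds since k - j = -1.
  constraint 6 holds since k + n = 7.
The rest check out directly.

Satisfiable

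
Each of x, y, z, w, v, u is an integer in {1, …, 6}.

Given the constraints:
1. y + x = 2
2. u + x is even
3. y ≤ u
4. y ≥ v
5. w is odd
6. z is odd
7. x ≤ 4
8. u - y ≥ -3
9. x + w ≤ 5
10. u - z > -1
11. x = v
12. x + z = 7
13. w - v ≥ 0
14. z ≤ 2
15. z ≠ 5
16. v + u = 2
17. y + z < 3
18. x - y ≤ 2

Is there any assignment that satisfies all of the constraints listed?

From constraint 7: x ≤ 4. From constraint 14: z ≤ 2. Hence x + z ≤ 6. But constraint 12 requires x + z = 7, and 7 > 6. Contradiction.

Unsatisfiable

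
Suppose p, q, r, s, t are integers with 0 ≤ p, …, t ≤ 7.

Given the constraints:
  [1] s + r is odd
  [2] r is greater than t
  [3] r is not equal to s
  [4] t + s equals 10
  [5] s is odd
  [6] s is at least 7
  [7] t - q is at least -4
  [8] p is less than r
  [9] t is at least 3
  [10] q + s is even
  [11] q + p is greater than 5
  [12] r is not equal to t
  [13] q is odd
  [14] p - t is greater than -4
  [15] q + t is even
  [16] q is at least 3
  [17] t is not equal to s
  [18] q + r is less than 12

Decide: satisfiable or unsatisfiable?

Satisfiable

Try p = 1, q = 7, r = 4, s = 7, t = 3.
Check constraint 4: t + s = 10; constraint 7: t - q = -4. The remaining constraints are straightforward to verify.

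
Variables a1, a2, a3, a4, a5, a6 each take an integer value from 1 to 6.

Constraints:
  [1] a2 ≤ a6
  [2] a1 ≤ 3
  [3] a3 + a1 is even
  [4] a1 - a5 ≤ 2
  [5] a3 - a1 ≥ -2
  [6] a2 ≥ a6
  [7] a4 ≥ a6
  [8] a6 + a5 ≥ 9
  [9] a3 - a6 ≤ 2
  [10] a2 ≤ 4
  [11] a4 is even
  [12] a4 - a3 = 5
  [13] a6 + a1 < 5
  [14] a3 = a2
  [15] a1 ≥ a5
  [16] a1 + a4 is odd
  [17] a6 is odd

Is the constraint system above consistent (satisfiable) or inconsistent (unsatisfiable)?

From constraints 6 and 10: a6 ≤ a2 ≤ 4. From constraints 2 and 15: a5 ≤ a1 ≤ 3. Hence a6 + a5 ≤ 7. But constraint 8 requires a6 + a5 ≥ 9, and 9 > 7. Contradiction.

Unsatisfiable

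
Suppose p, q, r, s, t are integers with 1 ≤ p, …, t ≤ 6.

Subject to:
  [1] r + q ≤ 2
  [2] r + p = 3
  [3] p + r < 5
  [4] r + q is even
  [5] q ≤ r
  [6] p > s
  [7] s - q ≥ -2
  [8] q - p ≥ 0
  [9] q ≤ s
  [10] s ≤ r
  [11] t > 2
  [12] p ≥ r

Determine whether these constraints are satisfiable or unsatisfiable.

Unsatisfiable

Constraints 6, 8, and 9 give p ≤ q, q ≤ s, s < p. Chaining: p ≤ q ≤ s < p, which forces p < p — impossible.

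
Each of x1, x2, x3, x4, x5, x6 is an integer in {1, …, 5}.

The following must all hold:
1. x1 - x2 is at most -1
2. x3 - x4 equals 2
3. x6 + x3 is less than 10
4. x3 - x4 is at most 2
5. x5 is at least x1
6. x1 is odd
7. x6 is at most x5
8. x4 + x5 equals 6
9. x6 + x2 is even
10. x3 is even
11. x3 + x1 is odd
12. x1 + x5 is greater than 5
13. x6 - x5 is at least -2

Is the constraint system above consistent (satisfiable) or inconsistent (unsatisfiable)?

Satisfiable

Setting (x1, x2, x3, x4, x5, x6) = (3, 5, 4, 2, 4, 3) satisfies everything: constraint 1: x1 - x2 = -2; constraint 2: x3 - x4 = 2, and the others follow.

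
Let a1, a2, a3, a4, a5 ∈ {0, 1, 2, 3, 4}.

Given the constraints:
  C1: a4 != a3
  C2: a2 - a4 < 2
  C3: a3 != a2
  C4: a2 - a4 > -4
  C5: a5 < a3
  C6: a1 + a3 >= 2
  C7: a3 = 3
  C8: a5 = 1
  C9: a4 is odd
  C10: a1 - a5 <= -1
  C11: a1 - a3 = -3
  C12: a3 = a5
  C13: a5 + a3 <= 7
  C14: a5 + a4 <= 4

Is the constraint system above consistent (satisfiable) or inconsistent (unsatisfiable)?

Unsatisfiable

Constraint 7 fixes a3 = 3 and constraint 8 fixes a5 = 1, but constraint 12 requires a3 = a5. Since 3 ≠ 1, contradiction.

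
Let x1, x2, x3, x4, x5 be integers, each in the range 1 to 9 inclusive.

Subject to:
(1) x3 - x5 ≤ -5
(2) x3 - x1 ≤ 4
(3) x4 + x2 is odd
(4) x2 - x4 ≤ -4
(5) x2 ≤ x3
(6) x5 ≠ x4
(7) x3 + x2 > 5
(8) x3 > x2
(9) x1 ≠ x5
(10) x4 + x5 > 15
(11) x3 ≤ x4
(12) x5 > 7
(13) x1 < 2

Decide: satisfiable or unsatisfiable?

The assignment x1 = 1, x2 = 2, x3 = 4, x4 = 7, x5 = 9 works:
  constraint 1 holds since x3 - x5 = -5.
  constraint 2 holds since x3 - x1 = 3.
  constraint 4 holds since x2 - x4 = -5.
The rest check out directly.

Satisfiable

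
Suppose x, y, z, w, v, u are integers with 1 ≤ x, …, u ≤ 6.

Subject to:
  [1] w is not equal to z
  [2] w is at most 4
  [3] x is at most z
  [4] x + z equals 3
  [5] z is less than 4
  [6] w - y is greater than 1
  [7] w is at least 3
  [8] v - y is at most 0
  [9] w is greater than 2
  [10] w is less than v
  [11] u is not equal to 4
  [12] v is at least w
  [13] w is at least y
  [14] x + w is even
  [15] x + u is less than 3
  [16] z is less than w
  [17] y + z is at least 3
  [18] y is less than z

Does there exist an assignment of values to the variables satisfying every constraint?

Constraints 8, 10, 16, and 18 give w < v, v ≤ y, y < z, z < w. Chaining: w < v ≤ y < z < w, which forces w < w — impossible.

Unsatisfiable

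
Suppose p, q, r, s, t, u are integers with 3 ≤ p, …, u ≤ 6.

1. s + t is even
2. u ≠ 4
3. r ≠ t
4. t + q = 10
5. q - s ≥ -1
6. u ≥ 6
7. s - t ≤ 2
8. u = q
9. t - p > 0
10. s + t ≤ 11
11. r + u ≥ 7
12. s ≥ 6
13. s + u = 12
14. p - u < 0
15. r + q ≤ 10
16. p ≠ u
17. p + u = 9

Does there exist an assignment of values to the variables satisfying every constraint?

Take p = 3, q = 6, r = 3, s = 6, t = 4, u = 6. Then constraint 4: t + q = 10; constraint 5: q - s = 0; constraint 7: s - t = 2, and every other listed constraint is also met.

Satisfiable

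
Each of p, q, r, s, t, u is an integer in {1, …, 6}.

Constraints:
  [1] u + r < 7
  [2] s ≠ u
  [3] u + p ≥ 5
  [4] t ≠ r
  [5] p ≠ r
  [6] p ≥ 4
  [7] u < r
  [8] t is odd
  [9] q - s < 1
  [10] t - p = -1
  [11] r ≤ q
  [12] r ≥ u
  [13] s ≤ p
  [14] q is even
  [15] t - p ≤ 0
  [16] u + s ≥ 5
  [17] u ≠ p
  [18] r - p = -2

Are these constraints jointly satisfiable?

Try p = 6, q = 4, r = 4, s = 6, t = 5, u = 2.
Check constraint 1: u + r = 6; constraint 3: u + p = 8; constraint 9: q - s = -2. The remaining constraints are straightforward to verify.

Satisfiable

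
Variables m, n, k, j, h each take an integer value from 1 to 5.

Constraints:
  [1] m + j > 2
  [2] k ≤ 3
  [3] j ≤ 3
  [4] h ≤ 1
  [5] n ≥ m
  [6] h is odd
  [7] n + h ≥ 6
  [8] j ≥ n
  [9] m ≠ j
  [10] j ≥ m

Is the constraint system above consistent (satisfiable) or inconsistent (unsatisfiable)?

From constraints 3 and 8: n ≤ j ≤ 3. From constraint 4: h ≤ 1. Hence n + h ≤ 4. But constraint 7 requires n + h ≥ 6, and 6 > 4. Contradiction.

Unsatisfiable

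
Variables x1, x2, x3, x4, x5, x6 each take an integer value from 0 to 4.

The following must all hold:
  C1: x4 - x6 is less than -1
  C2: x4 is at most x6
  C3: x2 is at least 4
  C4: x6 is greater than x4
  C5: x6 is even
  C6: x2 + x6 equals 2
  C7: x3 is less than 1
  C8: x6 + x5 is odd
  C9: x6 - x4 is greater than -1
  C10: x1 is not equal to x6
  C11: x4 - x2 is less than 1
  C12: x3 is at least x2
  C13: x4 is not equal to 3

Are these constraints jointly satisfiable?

Unsatisfiable

From constraints 3 and 12: x3 ≥ x2 and x2 ≥ 4, so x3 ≥ 4. From constraint 7: x3 ≤ 0. But 0 < 4, so no value of x3 works.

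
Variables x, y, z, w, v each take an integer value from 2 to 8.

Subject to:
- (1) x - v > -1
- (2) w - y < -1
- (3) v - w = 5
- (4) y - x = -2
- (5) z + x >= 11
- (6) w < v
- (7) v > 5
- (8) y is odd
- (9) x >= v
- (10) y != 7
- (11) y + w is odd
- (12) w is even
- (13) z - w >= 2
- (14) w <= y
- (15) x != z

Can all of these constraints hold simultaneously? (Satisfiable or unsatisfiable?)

One satisfying assignment is x = 7, y = 5, z = 4, w = 2, v = 7.
For the less obvious constraints — constraint 1: x - v = 0; constraint 2: w - y = -3; constraint 3: v - w = 5 — and the others hold by inspection.

Satisfiable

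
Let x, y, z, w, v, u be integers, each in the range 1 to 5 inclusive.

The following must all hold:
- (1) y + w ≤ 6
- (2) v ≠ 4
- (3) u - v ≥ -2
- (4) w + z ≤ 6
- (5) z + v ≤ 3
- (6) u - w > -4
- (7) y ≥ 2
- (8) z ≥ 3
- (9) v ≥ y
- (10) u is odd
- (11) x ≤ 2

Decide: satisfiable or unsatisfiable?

Unsatisfiable

From constraint 8: z ≥ 3. From constraints 7 and 9: v ≥ y ≥ 2. Hence z + v ≥ 5. But constraint 5 requires z + v ≤ 3, and 3 < 5. Contradiction.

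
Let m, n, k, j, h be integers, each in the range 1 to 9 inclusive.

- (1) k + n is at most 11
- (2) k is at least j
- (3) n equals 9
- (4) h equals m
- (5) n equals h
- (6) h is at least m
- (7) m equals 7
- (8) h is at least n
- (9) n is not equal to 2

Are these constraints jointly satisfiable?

Constraint 3 fixes n = 9 and constraint 7 fixes m = 7. Constraints 4 and 5 give n = h = m, so n = m. But 9 ≠ 7 — contradiction.

Unsatisfiable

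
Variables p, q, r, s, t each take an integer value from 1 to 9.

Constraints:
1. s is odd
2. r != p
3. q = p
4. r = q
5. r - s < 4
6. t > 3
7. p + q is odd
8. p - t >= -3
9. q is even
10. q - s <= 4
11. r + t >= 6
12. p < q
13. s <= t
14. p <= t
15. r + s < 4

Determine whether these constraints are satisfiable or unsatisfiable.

Unsatisfiable

From constraints 3 and 4, r = q = p, so r = p. But constraint 2 says r ≠ p. Contradiction.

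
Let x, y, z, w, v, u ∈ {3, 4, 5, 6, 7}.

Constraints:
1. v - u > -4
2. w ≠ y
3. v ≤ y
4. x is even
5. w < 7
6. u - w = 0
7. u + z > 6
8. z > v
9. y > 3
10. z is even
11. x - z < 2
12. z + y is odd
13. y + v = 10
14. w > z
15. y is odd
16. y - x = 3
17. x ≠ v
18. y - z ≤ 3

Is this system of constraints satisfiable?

The assignment x = 4, y = 7, z = 4, w = 5, v = 3, u = 5 works:
  constraint 1 holds since v - u = -2.
  constraint 6 holds since u - w = 0.
  constraint 7 holds since u + z = 9.
The rest check out directly.

Satisfiable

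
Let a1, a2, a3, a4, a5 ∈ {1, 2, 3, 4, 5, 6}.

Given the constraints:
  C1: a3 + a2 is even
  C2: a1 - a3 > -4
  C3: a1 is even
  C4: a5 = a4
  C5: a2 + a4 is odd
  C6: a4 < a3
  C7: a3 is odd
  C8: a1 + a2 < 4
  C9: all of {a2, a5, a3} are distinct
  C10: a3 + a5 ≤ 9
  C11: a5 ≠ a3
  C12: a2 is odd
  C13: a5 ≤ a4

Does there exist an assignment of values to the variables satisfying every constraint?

Satisfiable

Setting (a1, a2, a3, a4, a5) = (2, 1, 5, 2, 2) satisfies everything: constraint 2: a1 - a3 = -3; constraint 8: a1 + a2 = 3; constraint 10: a3 + a5 = 7, and the others follow.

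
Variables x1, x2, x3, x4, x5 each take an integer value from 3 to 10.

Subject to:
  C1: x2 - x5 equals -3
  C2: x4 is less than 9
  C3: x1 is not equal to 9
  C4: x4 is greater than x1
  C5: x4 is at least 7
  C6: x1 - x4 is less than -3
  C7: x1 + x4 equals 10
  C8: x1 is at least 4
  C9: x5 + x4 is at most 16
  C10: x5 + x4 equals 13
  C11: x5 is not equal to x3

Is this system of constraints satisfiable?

Unsatisfiable

From constraint 8: x1 ≥ 4. From constraint 5: x4 ≥ 7. Hence x1 + x4 ≥ 11. But constraint 7 requires x1 + x4 = 10, and 10 < 11. Contradiction.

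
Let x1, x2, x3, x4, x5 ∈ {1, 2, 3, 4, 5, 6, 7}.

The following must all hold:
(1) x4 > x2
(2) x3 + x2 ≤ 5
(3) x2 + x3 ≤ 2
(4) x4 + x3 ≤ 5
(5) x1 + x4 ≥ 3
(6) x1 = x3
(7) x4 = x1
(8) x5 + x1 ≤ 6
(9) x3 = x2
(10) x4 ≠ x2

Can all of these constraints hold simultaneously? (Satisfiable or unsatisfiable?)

Unsatisfiable

From constraints 6, 7, and 9, x4 = x1 = x3 = x2, so x4 = x2. But constraint 10 says x4 ≠ x2. Contradiction.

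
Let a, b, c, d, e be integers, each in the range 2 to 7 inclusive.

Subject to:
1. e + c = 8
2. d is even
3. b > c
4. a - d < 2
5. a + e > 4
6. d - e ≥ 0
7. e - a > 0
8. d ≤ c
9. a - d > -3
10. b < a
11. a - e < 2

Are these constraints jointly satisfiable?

Constraints 3, 6, 7, 8, and 10 give e ≤ d, d ≤ c, c < b, b < a, a < e. Chaining: e ≤ d ≤ c < b < a < e, which forces e < e — impossible.

Unsatisfiable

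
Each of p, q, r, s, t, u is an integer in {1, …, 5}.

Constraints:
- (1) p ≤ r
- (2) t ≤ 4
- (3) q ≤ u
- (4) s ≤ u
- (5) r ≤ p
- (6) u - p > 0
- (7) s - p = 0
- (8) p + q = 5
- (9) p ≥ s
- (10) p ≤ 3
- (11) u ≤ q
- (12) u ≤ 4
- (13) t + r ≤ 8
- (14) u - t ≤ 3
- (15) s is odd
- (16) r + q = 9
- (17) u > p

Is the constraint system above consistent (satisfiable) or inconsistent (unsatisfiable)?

Unsatisfiable

From constraints 5 and 10: r ≤ p ≤ 3. From constraints 3 and 12: q ≤ u ≤ 4. Hence r + q ≤ 7. But constraint 16 requires r + q = 9, and 9 > 7. Contradiction.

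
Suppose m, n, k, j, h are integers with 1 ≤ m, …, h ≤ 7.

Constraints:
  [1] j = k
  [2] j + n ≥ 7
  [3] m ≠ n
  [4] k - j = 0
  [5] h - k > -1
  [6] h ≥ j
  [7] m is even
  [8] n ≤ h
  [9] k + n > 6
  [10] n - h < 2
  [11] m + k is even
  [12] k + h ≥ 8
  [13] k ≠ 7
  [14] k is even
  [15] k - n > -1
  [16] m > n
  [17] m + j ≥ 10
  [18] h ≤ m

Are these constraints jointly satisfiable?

Satisfiable

Take m = 6, n = 4, k = 4, j = 4, h = 5. Then constraint 2: j + n = 8; constraint 4: k - j = 0; constraint 5: h - k = 1, and every other listed constraint is also met.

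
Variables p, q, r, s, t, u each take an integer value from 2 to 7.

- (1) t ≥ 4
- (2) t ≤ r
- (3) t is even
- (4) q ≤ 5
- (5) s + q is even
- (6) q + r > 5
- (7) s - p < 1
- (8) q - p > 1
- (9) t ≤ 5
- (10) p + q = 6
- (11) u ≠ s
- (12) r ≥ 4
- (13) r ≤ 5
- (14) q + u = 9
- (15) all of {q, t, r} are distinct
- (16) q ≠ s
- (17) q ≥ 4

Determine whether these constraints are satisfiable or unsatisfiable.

Constraints 1, 4, 9, 12, 13, and 17 confine each of q, t, r to the 2 values {4, 5}.
Constraint 15 requires all 3 of them to be distinct, but only 2 values are available — impossible by the pigeonhole principle.

Unsatisfiable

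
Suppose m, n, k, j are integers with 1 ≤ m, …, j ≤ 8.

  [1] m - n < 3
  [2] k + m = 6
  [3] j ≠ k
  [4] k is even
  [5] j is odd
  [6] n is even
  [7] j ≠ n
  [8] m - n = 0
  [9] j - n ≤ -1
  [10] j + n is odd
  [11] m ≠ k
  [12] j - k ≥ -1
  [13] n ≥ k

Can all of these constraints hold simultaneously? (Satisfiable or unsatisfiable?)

Setting (m, n, k, j) = (4, 4, 2, 1) satisfies everything: constraint 1: m - n = 0; constraint 2: k + m = 6; constraint 8: m - n = 0, and the others follow.

Satisfiable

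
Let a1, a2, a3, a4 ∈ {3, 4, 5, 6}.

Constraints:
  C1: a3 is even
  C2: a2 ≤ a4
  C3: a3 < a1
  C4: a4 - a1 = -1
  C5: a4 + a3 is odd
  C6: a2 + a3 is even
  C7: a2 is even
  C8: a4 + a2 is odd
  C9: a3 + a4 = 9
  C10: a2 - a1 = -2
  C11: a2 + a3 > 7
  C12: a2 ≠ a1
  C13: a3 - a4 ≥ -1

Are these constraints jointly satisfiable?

Satisfiable

Take a1 = 6, a2 = 4, a3 = 4, a4 = 5. Then constraint 4: a4 - a1 = -1; constraint 9: a3 + a4 = 9; constraint 10: a2 - a1 = -2, and every other listed constraint is also met.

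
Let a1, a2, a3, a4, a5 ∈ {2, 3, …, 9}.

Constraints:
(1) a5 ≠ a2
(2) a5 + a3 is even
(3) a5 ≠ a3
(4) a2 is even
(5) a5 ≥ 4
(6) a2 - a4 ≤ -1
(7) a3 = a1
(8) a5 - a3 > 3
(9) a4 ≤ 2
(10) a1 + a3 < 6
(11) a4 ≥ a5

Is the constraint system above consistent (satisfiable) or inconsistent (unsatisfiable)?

From constraints 5 and 11: a4 ≥ a5 and a5 ≥ 4, so a4 ≥ 4. From constraint 9: a4 ≤ 2. But 2 < 4, so no value of a4 works.

Unsatisfiable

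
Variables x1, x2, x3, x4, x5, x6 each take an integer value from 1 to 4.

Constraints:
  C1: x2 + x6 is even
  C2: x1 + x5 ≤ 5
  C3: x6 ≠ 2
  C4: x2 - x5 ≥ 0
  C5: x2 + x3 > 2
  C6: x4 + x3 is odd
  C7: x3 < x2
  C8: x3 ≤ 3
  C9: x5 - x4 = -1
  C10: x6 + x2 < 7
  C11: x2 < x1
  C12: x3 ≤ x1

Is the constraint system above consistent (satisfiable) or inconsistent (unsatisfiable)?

Satisfiable

Try x1 = 3, x2 = 2, x3 = 1, x4 = 2, x5 = 1, x6 = 4.
Check constraint 2: x1 + x5 = 4; constraint 4: x2 - x5 = 1; constraint 5: x2 + x3 = 3. The remaining constraints are straightforward to verify.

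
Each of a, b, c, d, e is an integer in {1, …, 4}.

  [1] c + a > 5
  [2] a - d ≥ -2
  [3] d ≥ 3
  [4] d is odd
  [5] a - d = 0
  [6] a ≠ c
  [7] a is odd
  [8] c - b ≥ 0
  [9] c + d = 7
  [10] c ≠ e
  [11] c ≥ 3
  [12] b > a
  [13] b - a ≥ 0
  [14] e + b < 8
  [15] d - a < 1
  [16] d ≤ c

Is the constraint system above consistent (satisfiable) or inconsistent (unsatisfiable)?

Satisfiable

Setting (a, b, c, d, e) = (3, 4, 4, 3, 1) satisfies everything: constraint 1: c + a = 7; constraint 2: a - d = 0, and the others follow.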